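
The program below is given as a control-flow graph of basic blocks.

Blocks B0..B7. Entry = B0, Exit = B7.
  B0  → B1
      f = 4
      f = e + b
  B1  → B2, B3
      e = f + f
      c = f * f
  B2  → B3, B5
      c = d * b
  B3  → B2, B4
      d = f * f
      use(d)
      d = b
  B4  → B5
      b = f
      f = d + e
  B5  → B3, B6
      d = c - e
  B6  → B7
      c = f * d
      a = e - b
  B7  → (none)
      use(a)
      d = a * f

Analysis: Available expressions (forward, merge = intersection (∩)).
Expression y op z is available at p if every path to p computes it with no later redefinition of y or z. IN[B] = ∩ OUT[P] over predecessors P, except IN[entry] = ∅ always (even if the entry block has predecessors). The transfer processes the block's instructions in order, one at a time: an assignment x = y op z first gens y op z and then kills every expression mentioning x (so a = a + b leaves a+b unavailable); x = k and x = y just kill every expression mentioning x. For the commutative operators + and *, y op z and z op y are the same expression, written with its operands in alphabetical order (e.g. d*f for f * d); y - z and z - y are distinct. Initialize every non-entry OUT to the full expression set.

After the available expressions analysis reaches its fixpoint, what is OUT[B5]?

Converged values:
  B0: | IN={} | OUT={b+e}
  B1: | IN={b+e} | OUT={f*f, f+f}
  B2: | IN={f*f} | OUT={b*d, f*f}
  B3: | IN={} | OUT={f*f}
  B4: | IN={f*f} | OUT={d+e}
  B5: | IN={} | OUT={c-e}
  B6: | IN={c-e} | OUT={d*f, e-b}
  B7: | IN={d*f, e-b} | OUT={a*f, e-b}

Merge at B5: IN[B5] = OUT[B2] ∩ OUT[B4] = {}
Applying B5's transfer function to that IN value gives OUT[B5] (row B5 above).

Answer: {c-e}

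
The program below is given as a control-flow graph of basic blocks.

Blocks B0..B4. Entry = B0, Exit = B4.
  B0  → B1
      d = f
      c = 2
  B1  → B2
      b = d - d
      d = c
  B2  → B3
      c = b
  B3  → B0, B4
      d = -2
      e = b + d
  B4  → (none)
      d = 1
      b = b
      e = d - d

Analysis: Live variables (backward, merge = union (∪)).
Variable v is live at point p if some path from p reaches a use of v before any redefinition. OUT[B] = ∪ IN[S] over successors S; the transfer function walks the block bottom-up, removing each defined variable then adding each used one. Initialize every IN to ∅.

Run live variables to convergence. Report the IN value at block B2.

Answer: {b, f}

Trace:
Converged values:
  B0: | IN={f} | OUT={c, d, f}
  B1: | IN={c, d, f} | OUT={b, f}
  B2: | IN={b, f} | OUT={b, f}
  B3: | IN={b, f} | OUT={b, f}
  B4: | IN={b} | OUT={}

Merge at B2: OUT[B2] = IN[B3] = {b, f}
Applying B2's transfer function to that OUT value gives IN[B2] (row B2 above).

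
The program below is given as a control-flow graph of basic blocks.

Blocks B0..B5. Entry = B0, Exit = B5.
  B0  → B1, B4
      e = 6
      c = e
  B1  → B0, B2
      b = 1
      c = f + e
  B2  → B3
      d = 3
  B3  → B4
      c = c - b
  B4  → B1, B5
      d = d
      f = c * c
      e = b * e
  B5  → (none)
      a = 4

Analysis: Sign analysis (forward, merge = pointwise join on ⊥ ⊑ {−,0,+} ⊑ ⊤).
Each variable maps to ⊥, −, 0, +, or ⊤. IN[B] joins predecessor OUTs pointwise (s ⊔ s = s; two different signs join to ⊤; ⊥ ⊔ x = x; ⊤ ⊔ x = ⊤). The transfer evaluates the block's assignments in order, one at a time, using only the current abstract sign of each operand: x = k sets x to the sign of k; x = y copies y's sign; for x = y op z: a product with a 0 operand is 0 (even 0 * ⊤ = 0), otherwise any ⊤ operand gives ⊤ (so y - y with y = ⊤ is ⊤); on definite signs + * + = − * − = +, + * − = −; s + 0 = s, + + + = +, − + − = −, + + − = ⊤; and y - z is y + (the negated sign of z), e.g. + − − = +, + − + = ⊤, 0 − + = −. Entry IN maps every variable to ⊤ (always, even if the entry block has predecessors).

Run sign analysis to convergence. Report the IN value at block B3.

Answer: {a: ⊤, b: +, c: ⊤, d: +, e: ⊤, f: ⊤}

Working:
Converged values:
  B0:   IN=(all ⊤)   OUT={c:+, e:+; rest ⊤}
  B1:   IN=(all ⊤)   OUT={b:+; rest ⊤}
  B2:   IN={b:+; rest ⊤}   OUT={b:+, d:+; rest ⊤}
  B3:   IN={b:+, d:+; rest ⊤}   OUT={b:+, d:+; rest ⊤}
  B4:   IN=(all ⊤)   OUT=(all ⊤)
  B5:   IN=(all ⊤)   OUT={a:+; rest ⊤}

Merge at B3: IN[B3] = OUT[B2] = {a: ⊤, b: +, c: ⊤, d: +, e: ⊤, f: ⊤}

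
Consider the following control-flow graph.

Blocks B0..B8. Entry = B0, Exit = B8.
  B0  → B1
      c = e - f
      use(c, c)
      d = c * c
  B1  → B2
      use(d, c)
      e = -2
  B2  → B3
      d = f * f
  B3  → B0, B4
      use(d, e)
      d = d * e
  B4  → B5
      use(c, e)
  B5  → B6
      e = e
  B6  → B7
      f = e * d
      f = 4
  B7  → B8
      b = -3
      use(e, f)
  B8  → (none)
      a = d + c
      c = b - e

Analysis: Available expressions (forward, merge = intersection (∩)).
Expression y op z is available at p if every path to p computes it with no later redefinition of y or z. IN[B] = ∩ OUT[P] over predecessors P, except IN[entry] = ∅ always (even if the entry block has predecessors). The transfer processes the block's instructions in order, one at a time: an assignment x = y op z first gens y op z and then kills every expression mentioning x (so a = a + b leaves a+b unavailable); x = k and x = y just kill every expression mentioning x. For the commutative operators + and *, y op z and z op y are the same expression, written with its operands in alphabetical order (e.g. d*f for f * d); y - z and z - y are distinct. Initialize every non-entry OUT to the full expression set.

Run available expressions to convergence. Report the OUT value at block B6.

Answer: {c*c, d*e}

Derivation:
Converged values:
  B0:  IN={}  OUT={c*c, e-f}
  B1:  IN={c*c, e-f}  OUT={c*c}
  B2:  IN={c*c}  OUT={c*c, f*f}
  B3:  IN={c*c, f*f}  OUT={c*c, f*f}
  B4:  IN={c*c, f*f}  OUT={c*c, f*f}
  B5:  IN={c*c, f*f}  OUT={c*c, f*f}
  B6:  IN={c*c, f*f}  OUT={c*c, d*e}
  B7:  IN={c*c, d*e}  OUT={c*c, d*e}
  B8:  IN={c*c, d*e}  OUT={b-e, d*e}

Merge at B6: IN[B6] = OUT[B5] = {c*c, f*f}
Applying B6's transfer function to that IN value gives OUT[B6] (row B6 above).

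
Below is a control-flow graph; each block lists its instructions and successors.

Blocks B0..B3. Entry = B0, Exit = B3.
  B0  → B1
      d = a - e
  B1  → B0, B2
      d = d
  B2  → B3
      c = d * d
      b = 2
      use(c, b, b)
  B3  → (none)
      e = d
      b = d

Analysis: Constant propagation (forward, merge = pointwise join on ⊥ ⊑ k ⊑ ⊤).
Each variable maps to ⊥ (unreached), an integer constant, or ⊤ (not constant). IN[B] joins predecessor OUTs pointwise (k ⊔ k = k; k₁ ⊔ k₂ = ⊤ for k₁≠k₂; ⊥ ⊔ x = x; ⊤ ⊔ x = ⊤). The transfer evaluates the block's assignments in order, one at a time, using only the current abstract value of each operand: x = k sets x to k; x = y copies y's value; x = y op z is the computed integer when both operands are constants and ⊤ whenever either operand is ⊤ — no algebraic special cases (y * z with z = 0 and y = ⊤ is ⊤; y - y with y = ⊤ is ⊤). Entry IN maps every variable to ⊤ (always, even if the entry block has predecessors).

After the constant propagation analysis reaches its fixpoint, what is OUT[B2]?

Answer: {a: ⊤, b: 2, c: ⊤, d: ⊤, e: ⊤, f: ⊤}

Trace:
Fixpoint table:
  B0:  IN=(all ⊤)  OUT=(all ⊤)
  B1:  IN=(all ⊤)  OUT=(all ⊤)
  B2:  IN=(all ⊤)  OUT={b:2; rest ⊤}
  B3:  IN={b:2; rest ⊤}  OUT=(all ⊤)

Merge at B2: IN[B2] = OUT[B1] = {a: ⊤, b: ⊤, c: ⊤, d: ⊤, e: ⊤, f: ⊤}
Applying B2's transfer function to that IN value gives OUT[B2] (row B2 above).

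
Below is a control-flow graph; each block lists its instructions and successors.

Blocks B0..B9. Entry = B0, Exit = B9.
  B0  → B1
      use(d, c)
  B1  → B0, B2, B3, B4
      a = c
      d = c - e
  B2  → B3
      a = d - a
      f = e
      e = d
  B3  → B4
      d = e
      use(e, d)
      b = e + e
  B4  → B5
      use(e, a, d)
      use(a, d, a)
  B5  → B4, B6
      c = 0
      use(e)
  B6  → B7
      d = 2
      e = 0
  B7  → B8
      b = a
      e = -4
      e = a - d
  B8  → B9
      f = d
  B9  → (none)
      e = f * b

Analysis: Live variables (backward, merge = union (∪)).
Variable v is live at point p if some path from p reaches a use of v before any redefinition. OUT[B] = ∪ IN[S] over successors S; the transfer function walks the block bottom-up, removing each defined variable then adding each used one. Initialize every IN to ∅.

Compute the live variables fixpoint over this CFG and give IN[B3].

Converged values:
  B0:  IN={c, d, e}  OUT={c, e}
  B1:  IN={c, e}  OUT={a, c, d, e}
  B2:  IN={a, d, e}  OUT={a, e}
  B3:  IN={a, e}  OUT={a, d, e}
  B4:  IN={a, d, e}  OUT={a, d, e}
  B5:  IN={a, d, e}  OUT={a, d, e}
  B6:  IN={a}  OUT={a, d}
  B7:  IN={a, d}  OUT={b, d}
  B8:  IN={b, d}  OUT={b, f}
  B9:  IN={b, f}  OUT={}

Merge at B3: OUT[B3] = IN[B4] = {a, d, e}
Applying B3's transfer function to that OUT value gives IN[B3] (row B3 above).

Answer: {a, e}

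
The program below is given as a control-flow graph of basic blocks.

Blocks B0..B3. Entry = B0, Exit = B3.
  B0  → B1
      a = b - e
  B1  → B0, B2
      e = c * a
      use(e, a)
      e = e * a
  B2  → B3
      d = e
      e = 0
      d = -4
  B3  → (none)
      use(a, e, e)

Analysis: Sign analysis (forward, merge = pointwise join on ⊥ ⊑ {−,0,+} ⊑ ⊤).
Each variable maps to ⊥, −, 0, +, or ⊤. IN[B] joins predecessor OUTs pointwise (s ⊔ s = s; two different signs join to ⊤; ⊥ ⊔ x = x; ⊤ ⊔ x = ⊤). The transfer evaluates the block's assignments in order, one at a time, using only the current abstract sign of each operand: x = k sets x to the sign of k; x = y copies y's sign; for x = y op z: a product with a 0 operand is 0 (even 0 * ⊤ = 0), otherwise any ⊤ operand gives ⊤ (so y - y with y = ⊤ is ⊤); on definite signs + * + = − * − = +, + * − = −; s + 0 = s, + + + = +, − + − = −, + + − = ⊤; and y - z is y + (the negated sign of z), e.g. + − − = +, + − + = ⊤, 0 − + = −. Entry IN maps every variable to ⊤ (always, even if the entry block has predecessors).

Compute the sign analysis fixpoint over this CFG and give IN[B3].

Answer: {a: ⊤, b: ⊤, c: ⊤, d: -, e: 0, f: ⊤}

Derivation:
Per-block solution:
  B0: | IN=(all ⊤) | OUT=(all ⊤)
  B1: | IN=(all ⊤) | OUT=(all ⊤)
  B2: | IN=(all ⊤) | OUT={d:-, e:0; rest ⊤}
  B3: | IN={d:-, e:0; rest ⊤} | OUT={d:-, e:0; rest ⊤}

Merge at B3: IN[B3] = OUT[B2] = {a: ⊤, b: ⊤, c: ⊤, d: -, e: 0, f: ⊤}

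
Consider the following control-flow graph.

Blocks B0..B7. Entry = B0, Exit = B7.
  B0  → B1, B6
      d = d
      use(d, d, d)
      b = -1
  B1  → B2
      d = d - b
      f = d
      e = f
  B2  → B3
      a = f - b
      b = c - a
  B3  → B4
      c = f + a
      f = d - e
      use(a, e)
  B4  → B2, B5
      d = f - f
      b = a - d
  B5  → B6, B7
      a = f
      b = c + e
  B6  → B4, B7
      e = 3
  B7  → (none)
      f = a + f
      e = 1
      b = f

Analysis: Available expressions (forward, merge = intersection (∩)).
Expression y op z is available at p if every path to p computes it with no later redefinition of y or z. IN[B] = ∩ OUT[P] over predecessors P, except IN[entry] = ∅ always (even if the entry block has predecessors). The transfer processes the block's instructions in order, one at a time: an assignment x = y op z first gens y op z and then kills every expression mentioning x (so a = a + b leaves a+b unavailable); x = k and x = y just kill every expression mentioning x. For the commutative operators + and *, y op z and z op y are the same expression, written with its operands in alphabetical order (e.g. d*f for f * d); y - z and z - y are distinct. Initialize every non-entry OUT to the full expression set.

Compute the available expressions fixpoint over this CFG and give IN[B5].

Answer: {a-d, f-f}

Trace:
Converged values:
  B0: | IN={} | OUT={}
  B1: | IN={} | OUT={}
  B2: | IN={} | OUT={c-a}
  B3: | IN={c-a} | OUT={d-e}
  B4: | IN={} | OUT={a-d, f-f}
  B5: | IN={a-d, f-f} | OUT={c+e, f-f}
  B6: | IN={} | OUT={}
  B7: | IN={} | OUT={}

Merge at B5: IN[B5] = OUT[B4] = {a-d, f-f}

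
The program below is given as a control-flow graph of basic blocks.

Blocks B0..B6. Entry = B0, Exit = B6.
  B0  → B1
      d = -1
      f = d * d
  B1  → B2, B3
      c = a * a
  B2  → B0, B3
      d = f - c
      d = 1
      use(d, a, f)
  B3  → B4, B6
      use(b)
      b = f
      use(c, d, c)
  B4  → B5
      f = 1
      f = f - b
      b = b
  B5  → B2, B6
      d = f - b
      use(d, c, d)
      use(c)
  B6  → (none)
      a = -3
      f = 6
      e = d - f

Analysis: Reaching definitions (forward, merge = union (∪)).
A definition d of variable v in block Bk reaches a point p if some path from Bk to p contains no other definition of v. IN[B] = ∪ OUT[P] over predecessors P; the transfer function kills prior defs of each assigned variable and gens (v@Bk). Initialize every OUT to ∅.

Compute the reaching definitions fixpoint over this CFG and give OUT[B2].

Per-block solution:
  B0:   IN={b@B4, c@B1, d@B2, f@B0, f@B4}   OUT={b@B4, c@B1, d@B0, f@B0}
  B1:   IN={b@B4, c@B1, d@B0, f@B0}   OUT={b@B4, c@B1, d@B0, f@B0}
  B2:   IN={b@B4, c@B1, d@B0, d@B5, f@B0, f@B4}   OUT={b@B4, c@B1, d@B2, f@B0, f@B4}
  B3:   IN={b@B4, c@B1, d@B0, d@B2, f@B0, f@B4}   OUT={b@B3, c@B1, d@B0, d@B2, f@B0, f@B4}
  B4:   IN={b@B3, c@B1, d@B0, d@B2, f@B0, f@B4}   OUT={b@B4, c@B1, d@B0, d@B2, f@B4}
  B5:   IN={b@B4, c@B1, d@B0, d@B2, f@B4}   OUT={b@B4, c@B1, d@B5, f@B4}
  B6:   IN={b@B3, b@B4, c@B1, d@B0, d@B2, d@B5, f@B0, f@B4}   OUT={a@B6, b@B3, b@B4, c@B1, d@B0, d@B2, d@B5, e@B6, f@B6}

Merge at B2: IN[B2] = OUT[B1] ⊔ OUT[B5] = {b@B4, c@B1, d@B0, d@B5, f@B0, f@B4}
Applying B2's transfer function to that IN value gives OUT[B2] (row B2 above).

Answer: {b@B4, c@B1, d@B2, f@B0, f@B4}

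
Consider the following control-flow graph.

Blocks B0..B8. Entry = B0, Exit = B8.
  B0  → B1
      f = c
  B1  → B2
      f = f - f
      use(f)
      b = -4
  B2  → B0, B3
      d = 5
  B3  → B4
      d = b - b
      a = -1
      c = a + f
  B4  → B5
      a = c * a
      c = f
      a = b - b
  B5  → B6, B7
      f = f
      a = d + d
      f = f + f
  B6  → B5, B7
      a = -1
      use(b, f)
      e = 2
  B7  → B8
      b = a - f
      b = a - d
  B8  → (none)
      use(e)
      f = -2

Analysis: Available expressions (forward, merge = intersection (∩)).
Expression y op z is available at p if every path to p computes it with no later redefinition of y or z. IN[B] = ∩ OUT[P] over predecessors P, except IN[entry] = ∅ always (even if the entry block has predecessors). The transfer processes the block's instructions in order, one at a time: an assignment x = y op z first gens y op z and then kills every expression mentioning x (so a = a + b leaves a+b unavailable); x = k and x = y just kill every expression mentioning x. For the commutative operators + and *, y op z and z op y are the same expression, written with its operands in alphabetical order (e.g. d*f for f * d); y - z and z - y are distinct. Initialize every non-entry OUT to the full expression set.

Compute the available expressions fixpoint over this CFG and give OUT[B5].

Per-block solution:
  B0:  IN={}  OUT={}
  B1:  IN={}  OUT={}
  B2:  IN={}  OUT={}
  B3:  IN={}  OUT={a+f, b-b}
  B4:  IN={a+f, b-b}  OUT={b-b}
  B5:  IN={b-b}  OUT={b-b, d+d}
  B6:  IN={b-b, d+d}  OUT={b-b, d+d}
  B7:  IN={b-b, d+d}  OUT={a-d, a-f, d+d}
  B8:  IN={a-d, a-f, d+d}  OUT={a-d, d+d}

Merge at B5: IN[B5] = OUT[B4] ∩ OUT[B6] = {b-b}
Applying B5's transfer function to that IN value gives OUT[B5] (row B5 above).

Answer: {b-b, d+d}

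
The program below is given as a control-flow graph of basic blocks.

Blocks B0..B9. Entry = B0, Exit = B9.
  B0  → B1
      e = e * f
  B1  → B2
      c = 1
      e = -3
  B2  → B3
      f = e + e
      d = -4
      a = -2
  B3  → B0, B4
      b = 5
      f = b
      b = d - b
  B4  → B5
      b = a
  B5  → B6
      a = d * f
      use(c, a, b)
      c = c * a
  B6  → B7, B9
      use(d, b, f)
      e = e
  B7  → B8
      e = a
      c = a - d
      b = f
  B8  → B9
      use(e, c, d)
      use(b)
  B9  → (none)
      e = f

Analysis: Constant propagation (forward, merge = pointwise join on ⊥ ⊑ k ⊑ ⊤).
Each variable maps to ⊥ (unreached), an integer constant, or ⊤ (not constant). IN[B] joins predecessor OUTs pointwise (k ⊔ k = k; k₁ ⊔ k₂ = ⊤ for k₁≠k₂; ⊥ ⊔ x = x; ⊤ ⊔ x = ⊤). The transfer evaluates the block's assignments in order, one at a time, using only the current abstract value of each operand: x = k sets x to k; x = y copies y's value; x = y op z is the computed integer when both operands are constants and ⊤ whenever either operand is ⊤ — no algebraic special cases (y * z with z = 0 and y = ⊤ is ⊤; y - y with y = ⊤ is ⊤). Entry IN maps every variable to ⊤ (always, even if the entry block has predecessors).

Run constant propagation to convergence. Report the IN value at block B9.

Converged values:
  B0: | IN=(all ⊤) | OUT=(all ⊤)
  B1: | IN=(all ⊤) | OUT={c:1, e:-3; rest ⊤}
  B2: | IN={c:1, e:-3; rest ⊤} | OUT={a:-2, c:1, d:-4, e:-3, f:-6; rest ⊤}
  B3: | IN={a:-2, c:1, d:-4, e:-3, f:-6; rest ⊤} | OUT={a:-2, b:-9, c:1, d:-4, e:-3, f:5; rest ⊤}
  B4: | IN={a:-2, b:-9, c:1, d:-4, e:-3, f:5; rest ⊤} | OUT={a:-2, b:-2, c:1, d:-4, e:-3, f:5; rest ⊤}
  B5: | IN={a:-2, b:-2, c:1, d:-4, e:-3, f:5; rest ⊤} | OUT={a:-20, b:-2, c:-20, d:-4, e:-3, f:5; rest ⊤}
  B6: | IN={a:-20, b:-2, c:-20, d:-4, e:-3, f:5; rest ⊤} | OUT={a:-20, b:-2, c:-20, d:-4, e:-3, f:5; rest ⊤}
  B7: | IN={a:-20, b:-2, c:-20, d:-4, e:-3, f:5; rest ⊤} | OUT={a:-20, b:5, c:-16, d:-4, e:-20, f:5; rest ⊤}
  B8: | IN={a:-20, b:5, c:-16, d:-4, e:-20, f:5; rest ⊤} | OUT={a:-20, b:5, c:-16, d:-4, e:-20, f:5; rest ⊤}
  B9: | IN={a:-20, d:-4, f:5; rest ⊤} | OUT={a:-20, d:-4, e:5, f:5; rest ⊤}

Merge at B9: IN[B9] = OUT[B6] ⊔ OUT[B8] = {a: -20, b: ⊤, c: ⊤, d: -4, e: ⊤, f: 5}

Answer: {a: -20, b: ⊤, c: ⊤, d: -4, e: ⊤, f: 5}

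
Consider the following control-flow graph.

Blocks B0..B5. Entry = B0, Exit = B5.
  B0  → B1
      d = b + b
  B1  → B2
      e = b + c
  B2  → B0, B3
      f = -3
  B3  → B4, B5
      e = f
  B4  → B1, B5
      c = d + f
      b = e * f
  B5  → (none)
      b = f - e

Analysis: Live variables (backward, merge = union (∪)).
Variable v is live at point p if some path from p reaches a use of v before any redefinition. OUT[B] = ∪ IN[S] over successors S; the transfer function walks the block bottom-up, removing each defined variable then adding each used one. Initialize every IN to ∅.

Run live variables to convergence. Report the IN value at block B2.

Answer: {b, c, d}

Working:
Per-block solution:
  B0: | IN={b, c} | OUT={b, c, d}
  B1: | IN={b, c, d} | OUT={b, c, d}
  B2: | IN={b, c, d} | OUT={b, c, d, f}
  B3: | IN={d, f} | OUT={d, e, f}
  B4: | IN={d, e, f} | OUT={b, c, d, e, f}
  B5: | IN={e, f} | OUT={}

Merge at B2: OUT[B2] = IN[B0] ⊔ IN[B3] = {b, c, d, f}
Applying B2's transfer function to that OUT value gives IN[B2] (row B2 above).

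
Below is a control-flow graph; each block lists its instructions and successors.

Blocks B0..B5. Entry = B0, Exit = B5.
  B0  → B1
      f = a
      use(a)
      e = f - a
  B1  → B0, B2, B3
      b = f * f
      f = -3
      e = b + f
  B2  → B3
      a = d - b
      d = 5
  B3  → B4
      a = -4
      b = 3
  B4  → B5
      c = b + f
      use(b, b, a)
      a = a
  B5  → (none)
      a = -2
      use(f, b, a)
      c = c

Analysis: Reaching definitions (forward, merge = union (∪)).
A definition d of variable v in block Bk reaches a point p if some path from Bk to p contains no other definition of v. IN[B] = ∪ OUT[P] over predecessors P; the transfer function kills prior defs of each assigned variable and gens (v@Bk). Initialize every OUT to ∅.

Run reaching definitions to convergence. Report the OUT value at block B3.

Fixpoint table:
  B0:  IN={b@B1, e@B1, f@B1}  OUT={b@B1, e@B0, f@B0}
  B1:  IN={b@B1, e@B0, f@B0}  OUT={b@B1, e@B1, f@B1}
  B2:  IN={b@B1, e@B1, f@B1}  OUT={a@B2, b@B1, d@B2, e@B1, f@B1}
  B3:  IN={a@B2, b@B1, d@B2, e@B1, f@B1}  OUT={a@B3, b@B3, d@B2, e@B1, f@B1}
  B4:  IN={a@B3, b@B3, d@B2, e@B1, f@B1}  OUT={a@B4, b@B3, c@B4, d@B2, e@B1, f@B1}
  B5:  IN={a@B4, b@B3, c@B4, d@B2, e@B1, f@B1}  OUT={a@B5, b@B3, c@B5, d@B2, e@B1, f@B1}

Merge at B3: IN[B3] = OUT[B1] ⊔ OUT[B2] = {a@B2, b@B1, d@B2, e@B1, f@B1}
Applying B3's transfer function to that IN value gives OUT[B3] (row B3 above).

Answer: {a@B3, b@B3, d@B2, e@B1, f@B1}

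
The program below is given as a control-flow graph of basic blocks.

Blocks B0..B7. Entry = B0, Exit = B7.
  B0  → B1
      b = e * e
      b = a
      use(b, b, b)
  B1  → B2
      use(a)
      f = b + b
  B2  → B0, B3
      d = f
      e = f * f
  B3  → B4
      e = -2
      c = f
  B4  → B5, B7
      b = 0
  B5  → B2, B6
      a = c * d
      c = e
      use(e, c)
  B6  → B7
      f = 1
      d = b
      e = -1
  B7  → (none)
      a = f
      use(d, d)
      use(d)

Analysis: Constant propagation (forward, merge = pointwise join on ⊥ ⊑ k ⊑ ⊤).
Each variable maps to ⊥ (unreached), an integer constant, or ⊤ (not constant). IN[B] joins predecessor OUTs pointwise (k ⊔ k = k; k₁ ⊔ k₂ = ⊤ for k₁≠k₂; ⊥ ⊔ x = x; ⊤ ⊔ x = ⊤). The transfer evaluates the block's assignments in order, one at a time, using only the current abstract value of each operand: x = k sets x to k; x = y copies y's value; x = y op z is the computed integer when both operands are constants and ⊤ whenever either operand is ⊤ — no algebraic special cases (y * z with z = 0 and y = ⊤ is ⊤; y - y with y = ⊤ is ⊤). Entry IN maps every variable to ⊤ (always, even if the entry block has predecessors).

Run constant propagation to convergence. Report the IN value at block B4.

Answer: {a: ⊤, b: ⊤, c: ⊤, d: ⊤, e: -2, f: ⊤}

Working:
Converged values:
  B0: | IN=(all ⊤) | OUT=(all ⊤)
  B1: | IN=(all ⊤) | OUT=(all ⊤)
  B2: | IN=(all ⊤) | OUT=(all ⊤)
  B3: | IN=(all ⊤) | OUT={e:-2; rest ⊤}
  B4: | IN={e:-2; rest ⊤} | OUT={b:0, e:-2; rest ⊤}
  B5: | IN={b:0, e:-2; rest ⊤} | OUT={b:0, c:-2, e:-2; rest ⊤}
  B6: | IN={b:0, c:-2, e:-2; rest ⊤} | OUT={b:0, c:-2, d:0, e:-1, f:1; rest ⊤}
  B7: | IN={b:0; rest ⊤} | OUT={b:0; rest ⊤}

Merge at B4: IN[B4] = OUT[B3] = {a: ⊤, b: ⊤, c: ⊤, d: ⊤, e: -2, f: ⊤}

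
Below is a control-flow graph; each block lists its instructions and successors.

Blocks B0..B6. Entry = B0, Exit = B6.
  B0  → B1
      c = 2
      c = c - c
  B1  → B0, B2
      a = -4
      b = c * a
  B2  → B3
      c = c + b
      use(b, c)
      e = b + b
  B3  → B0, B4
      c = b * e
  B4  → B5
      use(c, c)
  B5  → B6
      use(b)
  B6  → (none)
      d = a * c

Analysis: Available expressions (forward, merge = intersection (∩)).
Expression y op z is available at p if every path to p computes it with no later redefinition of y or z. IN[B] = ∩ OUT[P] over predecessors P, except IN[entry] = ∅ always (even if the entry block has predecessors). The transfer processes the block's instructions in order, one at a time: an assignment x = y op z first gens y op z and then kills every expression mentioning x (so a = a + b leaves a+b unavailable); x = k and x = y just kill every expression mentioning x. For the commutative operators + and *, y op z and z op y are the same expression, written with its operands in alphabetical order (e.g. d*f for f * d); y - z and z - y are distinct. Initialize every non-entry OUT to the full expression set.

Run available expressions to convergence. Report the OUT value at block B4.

Answer: {b*e, b+b}

Derivation:
Fixpoint table:
  B0:  IN={}  OUT={}
  B1:  IN={}  OUT={a*c}
  B2:  IN={a*c}  OUT={b+b}
  B3:  IN={b+b}  OUT={b*e, b+b}
  B4:  IN={b*e, b+b}  OUT={b*e, b+b}
  B5:  IN={b*e, b+b}  OUT={b*e, b+b}
  B6:  IN={b*e, b+b}  OUT={a*c, b*e, b+b}

Merge at B4: IN[B4] = OUT[B3] = {b*e, b+b}
Applying B4's transfer function to that IN value gives OUT[B4] (row B4 above).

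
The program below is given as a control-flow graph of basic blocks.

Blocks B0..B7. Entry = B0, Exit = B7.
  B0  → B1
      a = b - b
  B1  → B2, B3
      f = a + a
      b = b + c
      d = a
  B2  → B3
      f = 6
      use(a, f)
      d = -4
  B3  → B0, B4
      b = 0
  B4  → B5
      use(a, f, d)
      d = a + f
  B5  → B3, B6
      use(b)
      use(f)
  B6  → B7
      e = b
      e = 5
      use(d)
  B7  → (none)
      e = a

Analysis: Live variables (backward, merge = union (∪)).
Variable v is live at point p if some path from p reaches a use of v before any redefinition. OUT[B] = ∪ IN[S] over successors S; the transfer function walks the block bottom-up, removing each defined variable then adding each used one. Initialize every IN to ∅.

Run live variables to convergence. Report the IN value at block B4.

Answer: {a, b, c, d, f}

Trace:
Fixpoint table:
  B0: | IN={b, c} | OUT={a, b, c}
  B1: | IN={a, b, c} | OUT={a, c, d, f}
  B2: | IN={a, c} | OUT={a, c, d, f}
  B3: | IN={a, c, d, f} | OUT={a, b, c, d, f}
  B4: | IN={a, b, c, d, f} | OUT={a, b, c, d, f}
  B5: | IN={a, b, c, d, f} | OUT={a, b, c, d, f}
  B6: | IN={a, b, d} | OUT={a}
  B7: | IN={a} | OUT={}

Merge at B4: OUT[B4] = IN[B5] = {a, b, c, d, f}
Applying B4's transfer function to that OUT value gives IN[B4] (row B4 above).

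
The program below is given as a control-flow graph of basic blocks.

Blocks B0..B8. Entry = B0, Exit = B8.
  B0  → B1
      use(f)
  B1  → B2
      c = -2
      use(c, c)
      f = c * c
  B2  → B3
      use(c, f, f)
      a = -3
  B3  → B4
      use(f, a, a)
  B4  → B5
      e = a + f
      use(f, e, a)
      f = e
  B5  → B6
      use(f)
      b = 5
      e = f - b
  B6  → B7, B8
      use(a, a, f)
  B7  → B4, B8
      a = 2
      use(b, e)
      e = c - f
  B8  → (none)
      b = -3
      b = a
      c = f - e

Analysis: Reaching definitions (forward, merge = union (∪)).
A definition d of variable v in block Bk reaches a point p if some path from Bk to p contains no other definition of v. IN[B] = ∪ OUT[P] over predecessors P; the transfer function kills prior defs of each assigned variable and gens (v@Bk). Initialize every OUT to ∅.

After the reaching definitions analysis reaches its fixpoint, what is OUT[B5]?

Fixpoint table:
  B0:  IN={}  OUT={}
  B1:  IN={}  OUT={c@B1, f@B1}
  B2:  IN={c@B1, f@B1}  OUT={a@B2, c@B1, f@B1}
  B3:  IN={a@B2, c@B1, f@B1}  OUT={a@B2, c@B1, f@B1}
  B4:  IN={a@B2, a@B7, b@B5, c@B1, e@B7, f@B1, f@B4}  OUT={a@B2, a@B7, b@B5, c@B1, e@B4, f@B4}
  B5:  IN={a@B2, a@B7, b@B5, c@B1, e@B4, f@B4}  OUT={a@B2, a@B7, b@B5, c@B1, e@B5, f@B4}
  B6:  IN={a@B2, a@B7, b@B5, c@B1, e@B5, f@B4}  OUT={a@B2, a@B7, b@B5, c@B1, e@B5, f@B4}
  B7:  IN={a@B2, a@B7, b@B5, c@B1, e@B5, f@B4}  OUT={a@B7, b@B5, c@B1, e@B7, f@B4}
  B8:  IN={a@B2, a@B7, b@B5, c@B1, e@B5, e@B7, f@B4}  OUT={a@B2, a@B7, b@B8, c@B8, e@B5, e@B7, f@B4}

Merge at B5: IN[B5] = OUT[B4] = {a@B2, a@B7, b@B5, c@B1, e@B4, f@B4}
Applying B5's transfer function to that IN value gives OUT[B5] (row B5 above).

Answer: {a@B2, a@B7, b@B5, c@B1, e@B5, f@B4}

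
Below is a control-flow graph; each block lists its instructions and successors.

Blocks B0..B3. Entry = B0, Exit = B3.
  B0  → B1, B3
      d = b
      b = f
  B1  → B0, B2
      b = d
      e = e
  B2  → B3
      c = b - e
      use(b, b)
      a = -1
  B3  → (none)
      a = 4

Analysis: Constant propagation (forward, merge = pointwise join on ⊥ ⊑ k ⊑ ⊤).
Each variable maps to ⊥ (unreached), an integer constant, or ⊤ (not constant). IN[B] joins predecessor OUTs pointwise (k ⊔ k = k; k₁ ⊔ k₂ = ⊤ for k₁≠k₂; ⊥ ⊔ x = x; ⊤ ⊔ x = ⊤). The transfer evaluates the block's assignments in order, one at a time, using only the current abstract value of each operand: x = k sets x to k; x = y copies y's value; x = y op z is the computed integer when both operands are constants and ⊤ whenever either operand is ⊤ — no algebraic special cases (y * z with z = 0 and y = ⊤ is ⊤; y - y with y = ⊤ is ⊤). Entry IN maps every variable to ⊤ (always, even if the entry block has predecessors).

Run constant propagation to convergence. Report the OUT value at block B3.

Converged values:
  B0: | IN=(all ⊤) | OUT=(all ⊤)
  B1: | IN=(all ⊤) | OUT=(all ⊤)
  B2: | IN=(all ⊤) | OUT={a:-1; rest ⊤}
  B3: | IN=(all ⊤) | OUT={a:4; rest ⊤}

Merge at B3: IN[B3] = OUT[B0] ⊔ OUT[B2] = {a: ⊤, b: ⊤, c: ⊤, d: ⊤, e: ⊤, f: ⊤}
Applying B3's transfer function to that IN value gives OUT[B3] (row B3 above).

Answer: {a: 4, b: ⊤, c: ⊤, d: ⊤, e: ⊤, f: ⊤}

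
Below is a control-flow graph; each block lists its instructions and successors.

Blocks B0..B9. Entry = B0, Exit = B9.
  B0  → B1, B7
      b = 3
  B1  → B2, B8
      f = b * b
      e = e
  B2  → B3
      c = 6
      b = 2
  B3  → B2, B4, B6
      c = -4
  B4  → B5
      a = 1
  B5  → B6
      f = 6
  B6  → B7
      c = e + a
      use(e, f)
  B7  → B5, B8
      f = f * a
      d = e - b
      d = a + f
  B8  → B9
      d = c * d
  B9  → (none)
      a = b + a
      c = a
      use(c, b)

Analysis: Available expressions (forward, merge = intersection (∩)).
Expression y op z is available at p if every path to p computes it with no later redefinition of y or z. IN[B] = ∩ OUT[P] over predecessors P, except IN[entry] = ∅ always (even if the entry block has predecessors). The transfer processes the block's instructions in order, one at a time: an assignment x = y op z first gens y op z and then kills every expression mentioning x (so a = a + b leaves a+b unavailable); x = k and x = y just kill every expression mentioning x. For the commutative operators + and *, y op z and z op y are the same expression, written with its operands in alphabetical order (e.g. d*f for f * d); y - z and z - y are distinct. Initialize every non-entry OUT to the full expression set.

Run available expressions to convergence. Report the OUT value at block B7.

Answer: {a+f, e-b}

Working:
Converged values:
  B0: | IN={} | OUT={}
  B1: | IN={} | OUT={b*b}
  B2: | IN={} | OUT={}
  B3: | IN={} | OUT={}
  B4: | IN={} | OUT={}
  B5: | IN={} | OUT={}
  B6: | IN={} | OUT={a+e}
  B7: | IN={} | OUT={a+f, e-b}
  B8: | IN={} | OUT={}
  B9: | IN={} | OUT={}

Merge at B7: IN[B7] = OUT[B0] ∩ OUT[B6] = {}
Applying B7's transfer function to that IN value gives OUT[B7] (row B7 above).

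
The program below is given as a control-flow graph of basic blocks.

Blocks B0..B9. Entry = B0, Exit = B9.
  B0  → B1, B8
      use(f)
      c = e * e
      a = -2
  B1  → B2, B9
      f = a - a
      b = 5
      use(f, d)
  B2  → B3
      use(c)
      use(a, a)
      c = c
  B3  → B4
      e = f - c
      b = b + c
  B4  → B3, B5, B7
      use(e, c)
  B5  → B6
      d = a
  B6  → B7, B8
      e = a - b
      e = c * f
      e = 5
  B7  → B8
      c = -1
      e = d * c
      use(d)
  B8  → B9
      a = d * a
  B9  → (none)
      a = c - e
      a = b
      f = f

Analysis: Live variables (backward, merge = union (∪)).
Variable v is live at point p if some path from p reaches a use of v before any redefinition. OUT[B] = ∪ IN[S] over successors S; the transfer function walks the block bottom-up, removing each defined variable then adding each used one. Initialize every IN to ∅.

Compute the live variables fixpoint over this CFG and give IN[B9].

Fixpoint table:
  B0: | IN={b, d, e, f} | OUT={a, b, c, d, e, f}
  B1: | IN={a, c, d, e} | OUT={a, b, c, d, e, f}
  B2: | IN={a, b, c, d, f} | OUT={a, b, c, d, f}
  B3: | IN={a, b, c, d, f} | OUT={a, b, c, d, e, f}
  B4: | IN={a, b, c, d, e, f} | OUT={a, b, c, d, f}
  B5: | IN={a, b, c, f} | OUT={a, b, c, d, f}
  B6: | IN={a, b, c, d, f} | OUT={a, b, c, d, e, f}
  B7: | IN={a, b, d, f} | OUT={a, b, c, d, e, f}
  B8: | IN={a, b, c, d, e, f} | OUT={b, c, e, f}
  B9: | IN={b, c, e, f} | OUT={}

B9 is the boundary node: OUT[B9] = {}
Applying B9's transfer function to that OUT value gives IN[B9] (row B9 above).

Answer: {b, c, e, f}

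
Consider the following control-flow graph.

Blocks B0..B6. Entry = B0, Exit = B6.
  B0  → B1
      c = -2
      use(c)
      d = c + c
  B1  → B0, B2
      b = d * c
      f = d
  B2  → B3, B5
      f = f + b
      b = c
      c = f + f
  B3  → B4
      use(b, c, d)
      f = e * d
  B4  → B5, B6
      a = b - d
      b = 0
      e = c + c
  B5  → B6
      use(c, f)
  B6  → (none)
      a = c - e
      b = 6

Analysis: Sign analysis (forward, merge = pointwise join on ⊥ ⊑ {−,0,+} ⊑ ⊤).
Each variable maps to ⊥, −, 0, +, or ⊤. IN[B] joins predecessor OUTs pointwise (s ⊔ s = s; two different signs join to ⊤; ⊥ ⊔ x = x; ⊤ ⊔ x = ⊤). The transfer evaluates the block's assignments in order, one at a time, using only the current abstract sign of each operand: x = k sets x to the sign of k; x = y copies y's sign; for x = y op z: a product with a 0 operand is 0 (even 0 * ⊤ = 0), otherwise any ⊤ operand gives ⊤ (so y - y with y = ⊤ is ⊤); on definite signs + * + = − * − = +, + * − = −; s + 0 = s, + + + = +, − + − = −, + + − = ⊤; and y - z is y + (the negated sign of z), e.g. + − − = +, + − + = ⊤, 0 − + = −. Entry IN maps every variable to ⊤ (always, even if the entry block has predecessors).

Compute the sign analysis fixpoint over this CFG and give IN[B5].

Answer: {a: ⊤, b: ⊤, c: ⊤, d: -, e: ⊤, f: ⊤}

Working:
Fixpoint table:
  B0:   IN=(all ⊤)   OUT={c:-, d:-; rest ⊤}
  B1:   IN={c:-, d:-; rest ⊤}   OUT={b:+, c:-, d:-, f:-; rest ⊤}
  B2:   IN={b:+, c:-, d:-, f:-; rest ⊤}   OUT={b:-, d:-; rest ⊤}
  B3:   IN={b:-, d:-; rest ⊤}   OUT={b:-, d:-; rest ⊤}
  B4:   IN={b:-, d:-; rest ⊤}   OUT={b:0, d:-; rest ⊤}
  B5:   IN={d:-; rest ⊤}   OUT={d:-; rest ⊤}
  B6:   IN={d:-; rest ⊤}   OUT={b:+, d:-; rest ⊤}

Merge at B5: IN[B5] = OUT[B2] ⊔ OUT[B4] = {a: ⊤, b: ⊤, c: ⊤, d: -, e: ⊤, f: ⊤}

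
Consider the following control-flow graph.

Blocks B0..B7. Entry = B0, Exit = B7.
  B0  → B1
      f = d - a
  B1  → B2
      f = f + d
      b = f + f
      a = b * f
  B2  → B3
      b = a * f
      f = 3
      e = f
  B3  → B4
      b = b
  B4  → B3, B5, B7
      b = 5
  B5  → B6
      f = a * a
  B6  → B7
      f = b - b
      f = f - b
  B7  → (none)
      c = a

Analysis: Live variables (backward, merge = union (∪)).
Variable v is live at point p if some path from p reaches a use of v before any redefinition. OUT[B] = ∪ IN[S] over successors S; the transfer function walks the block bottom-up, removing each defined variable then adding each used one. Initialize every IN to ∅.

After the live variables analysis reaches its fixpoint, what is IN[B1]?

Answer: {d, f}

Trace:
Fixpoint table:
  B0:  IN={a, d}  OUT={d, f}
  B1:  IN={d, f}  OUT={a, f}
  B2:  IN={a, f}  OUT={a, b}
  B3:  IN={a, b}  OUT={a}
  B4:  IN={a}  OUT={a, b}
  B5:  IN={a, b}  OUT={a, b}
  B6:  IN={a, b}  OUT={a}
  B7:  IN={a}  OUT={}

Merge at B1: OUT[B1] = IN[B2] = {a, f}
Applying B1's transfer function to that OUT value gives IN[B1] (row B1 above).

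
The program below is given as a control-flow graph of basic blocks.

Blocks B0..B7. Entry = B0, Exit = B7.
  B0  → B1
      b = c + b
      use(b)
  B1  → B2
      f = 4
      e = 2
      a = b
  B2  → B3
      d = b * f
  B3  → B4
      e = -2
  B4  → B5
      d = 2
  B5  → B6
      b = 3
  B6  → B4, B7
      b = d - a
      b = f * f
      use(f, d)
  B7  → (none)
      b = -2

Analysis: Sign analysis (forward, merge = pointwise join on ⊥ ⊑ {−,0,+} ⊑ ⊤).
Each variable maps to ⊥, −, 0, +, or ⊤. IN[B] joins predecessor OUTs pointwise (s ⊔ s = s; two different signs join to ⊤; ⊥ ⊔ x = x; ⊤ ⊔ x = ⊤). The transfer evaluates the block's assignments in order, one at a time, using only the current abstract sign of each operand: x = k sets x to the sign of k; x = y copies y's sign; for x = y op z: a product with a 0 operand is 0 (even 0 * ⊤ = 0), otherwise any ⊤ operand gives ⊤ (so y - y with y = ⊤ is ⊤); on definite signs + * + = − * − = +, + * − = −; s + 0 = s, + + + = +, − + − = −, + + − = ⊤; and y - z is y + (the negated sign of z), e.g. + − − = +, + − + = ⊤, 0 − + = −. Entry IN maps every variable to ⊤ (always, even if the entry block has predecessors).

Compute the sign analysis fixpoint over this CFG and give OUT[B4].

Per-block solution:
  B0: | IN=(all ⊤) | OUT=(all ⊤)
  B1: | IN=(all ⊤) | OUT={e:+, f:+; rest ⊤}
  B2: | IN={e:+, f:+; rest ⊤} | OUT={e:+, f:+; rest ⊤}
  B3: | IN={e:+, f:+; rest ⊤} | OUT={e:-, f:+; rest ⊤}
  B4: | IN={e:-, f:+; rest ⊤} | OUT={d:+, e:-, f:+; rest ⊤}
  B5: | IN={d:+, e:-, f:+; rest ⊤} | OUT={b:+, d:+, e:-, f:+; rest ⊤}
  B6: | IN={b:+, d:+, e:-, f:+; rest ⊤} | OUT={b:+, d:+, e:-, f:+; rest ⊤}
  B7: | IN={b:+, d:+, e:-, f:+; rest ⊤} | OUT={b:-, d:+, e:-, f:+; rest ⊤}

Merge at B4: IN[B4] = OUT[B3] ⊔ OUT[B6] = {a: ⊤, b: ⊤, c: ⊤, d: ⊤, e: -, f: +}
Applying B4's transfer function to that IN value gives OUT[B4] (row B4 above).

Answer: {a: ⊤, b: ⊤, c: ⊤, d: +, e: -, f: +}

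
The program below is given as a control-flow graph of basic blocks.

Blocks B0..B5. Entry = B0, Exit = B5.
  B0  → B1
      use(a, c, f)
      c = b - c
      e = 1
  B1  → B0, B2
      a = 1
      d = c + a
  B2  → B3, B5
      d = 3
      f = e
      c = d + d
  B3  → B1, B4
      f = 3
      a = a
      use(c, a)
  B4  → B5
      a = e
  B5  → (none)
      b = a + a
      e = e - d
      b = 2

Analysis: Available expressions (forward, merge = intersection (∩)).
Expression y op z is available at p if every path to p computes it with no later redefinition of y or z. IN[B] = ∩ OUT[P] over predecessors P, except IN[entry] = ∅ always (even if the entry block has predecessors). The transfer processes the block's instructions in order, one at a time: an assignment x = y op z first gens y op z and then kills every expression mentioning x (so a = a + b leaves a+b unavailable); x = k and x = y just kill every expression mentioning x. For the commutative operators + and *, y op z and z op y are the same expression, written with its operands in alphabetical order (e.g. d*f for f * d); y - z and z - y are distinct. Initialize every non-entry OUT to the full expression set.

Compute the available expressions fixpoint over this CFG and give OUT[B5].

Fixpoint table:
  B0: | IN={} | OUT={}
  B1: | IN={} | OUT={a+c}
  B2: | IN={a+c} | OUT={d+d}
  B3: | IN={d+d} | OUT={d+d}
  B4: | IN={d+d} | OUT={d+d}
  B5: | IN={d+d} | OUT={a+a, d+d}

Merge at B5: IN[B5] = OUT[B2] ∩ OUT[B4] = {d+d}
Applying B5's transfer function to that IN value gives OUT[B5] (row B5 above).

Answer: {a+a, d+d}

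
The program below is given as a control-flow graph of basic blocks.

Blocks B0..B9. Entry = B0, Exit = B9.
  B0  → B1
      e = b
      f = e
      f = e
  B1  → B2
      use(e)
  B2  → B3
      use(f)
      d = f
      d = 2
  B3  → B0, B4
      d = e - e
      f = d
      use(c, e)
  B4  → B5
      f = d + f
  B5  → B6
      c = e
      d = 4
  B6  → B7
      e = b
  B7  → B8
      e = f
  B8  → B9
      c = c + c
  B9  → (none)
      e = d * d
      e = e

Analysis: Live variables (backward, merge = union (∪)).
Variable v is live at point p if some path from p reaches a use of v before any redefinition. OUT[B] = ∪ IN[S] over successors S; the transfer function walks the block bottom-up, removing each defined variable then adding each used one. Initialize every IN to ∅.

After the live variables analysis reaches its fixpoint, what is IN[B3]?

Fixpoint table:
  B0:   IN={b, c}   OUT={b, c, e, f}
  B1:   IN={b, c, e, f}   OUT={b, c, e, f}
  B2:   IN={b, c, e, f}   OUT={b, c, e}
  B3:   IN={b, c, e}   OUT={b, c, d, e, f}
  B4:   IN={b, d, e, f}   OUT={b, e, f}
  B5:   IN={b, e, f}   OUT={b, c, d, f}
  B6:   IN={b, c, d, f}   OUT={c, d, f}
  B7:   IN={c, d, f}   OUT={c, d}
  B8:   IN={c, d}   OUT={d}
  B9:   IN={d}   OUT={}

Merge at B3: OUT[B3] = IN[B0] ⊔ IN[B4] = {b, c, d, e, f}
Applying B3's transfer function to that OUT value gives IN[B3] (row B3 above).

Answer: {b, c, e}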